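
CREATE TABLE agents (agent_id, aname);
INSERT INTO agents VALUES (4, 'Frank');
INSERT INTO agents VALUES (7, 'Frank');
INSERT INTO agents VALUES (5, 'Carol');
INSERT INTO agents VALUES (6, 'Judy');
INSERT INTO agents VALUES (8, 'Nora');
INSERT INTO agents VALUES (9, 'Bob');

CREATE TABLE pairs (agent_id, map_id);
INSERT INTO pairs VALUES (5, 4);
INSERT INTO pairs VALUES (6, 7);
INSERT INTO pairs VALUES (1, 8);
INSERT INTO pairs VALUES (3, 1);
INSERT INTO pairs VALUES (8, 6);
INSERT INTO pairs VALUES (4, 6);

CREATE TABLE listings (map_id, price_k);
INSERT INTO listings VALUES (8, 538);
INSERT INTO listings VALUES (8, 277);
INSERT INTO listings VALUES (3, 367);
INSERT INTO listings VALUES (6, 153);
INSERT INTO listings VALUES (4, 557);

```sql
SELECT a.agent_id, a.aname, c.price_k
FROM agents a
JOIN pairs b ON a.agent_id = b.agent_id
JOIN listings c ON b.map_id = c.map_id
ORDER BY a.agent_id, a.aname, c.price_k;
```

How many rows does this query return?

3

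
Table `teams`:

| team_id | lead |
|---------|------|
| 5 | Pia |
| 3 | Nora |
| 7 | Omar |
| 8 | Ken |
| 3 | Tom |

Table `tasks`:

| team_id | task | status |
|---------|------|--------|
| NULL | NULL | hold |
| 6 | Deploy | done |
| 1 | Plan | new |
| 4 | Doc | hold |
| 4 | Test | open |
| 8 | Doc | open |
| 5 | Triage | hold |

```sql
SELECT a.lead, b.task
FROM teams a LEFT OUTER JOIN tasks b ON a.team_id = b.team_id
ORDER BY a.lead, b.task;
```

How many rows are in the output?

LEFT JOIN keeps every row from `teams`; unmatched rows get NULL for `tasks`'s columns.
Matching on a.team_id = b.team_id. A NULL in a compared column never satisfies the condition.
- a row (team_id=5): matches 1 b row(s) → 1 output row(s).
- a row (team_id=3): no match → kept, b columns NULL.
- a row (team_id=7): no match → kept, b columns NULL.
- a row (team_id=8): matches 1 b row(s) → 1 output row(s).
- a row (team_id=3): no match → kept, b columns NULL.
Total: 2 matched + 3 padded = 5 rows.

5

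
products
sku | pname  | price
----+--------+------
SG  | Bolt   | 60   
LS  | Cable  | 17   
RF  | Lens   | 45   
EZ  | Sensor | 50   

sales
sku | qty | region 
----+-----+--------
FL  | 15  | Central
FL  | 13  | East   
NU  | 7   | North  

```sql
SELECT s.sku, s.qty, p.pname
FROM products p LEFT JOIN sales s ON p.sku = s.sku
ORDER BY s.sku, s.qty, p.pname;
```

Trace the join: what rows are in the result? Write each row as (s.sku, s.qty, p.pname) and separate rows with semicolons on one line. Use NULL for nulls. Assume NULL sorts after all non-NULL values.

(NULL, NULL, Bolt); (NULL, NULL, Cable); (NULL, NULL, Lens); (NULL, NULL, Sensor)

LEFT JOIN keeps every row from `products`; unmatched rows get NULL for `sales`'s columns.
Matching on p.sku = s.sku.
Matched pairs: 0; unmatched p rows kept: 4.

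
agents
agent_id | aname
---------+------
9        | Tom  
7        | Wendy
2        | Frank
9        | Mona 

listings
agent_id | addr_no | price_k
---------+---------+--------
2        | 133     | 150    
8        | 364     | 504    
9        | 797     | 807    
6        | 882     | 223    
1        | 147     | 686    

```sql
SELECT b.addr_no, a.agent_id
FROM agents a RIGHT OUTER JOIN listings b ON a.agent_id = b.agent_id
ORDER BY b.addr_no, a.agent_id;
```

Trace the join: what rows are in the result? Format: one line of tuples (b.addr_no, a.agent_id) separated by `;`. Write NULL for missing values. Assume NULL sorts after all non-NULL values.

(133, 2); (147, NULL); (364, NULL); (797, 9); (797, 9); (882, NULL)

RIGHT JOIN keeps every row from `listings`; unmatched rows get NULL for `agents`'s columns.
Matching on a.agent_id = b.agent_id.
Matched pairs: 3; unmatched b rows kept: 3.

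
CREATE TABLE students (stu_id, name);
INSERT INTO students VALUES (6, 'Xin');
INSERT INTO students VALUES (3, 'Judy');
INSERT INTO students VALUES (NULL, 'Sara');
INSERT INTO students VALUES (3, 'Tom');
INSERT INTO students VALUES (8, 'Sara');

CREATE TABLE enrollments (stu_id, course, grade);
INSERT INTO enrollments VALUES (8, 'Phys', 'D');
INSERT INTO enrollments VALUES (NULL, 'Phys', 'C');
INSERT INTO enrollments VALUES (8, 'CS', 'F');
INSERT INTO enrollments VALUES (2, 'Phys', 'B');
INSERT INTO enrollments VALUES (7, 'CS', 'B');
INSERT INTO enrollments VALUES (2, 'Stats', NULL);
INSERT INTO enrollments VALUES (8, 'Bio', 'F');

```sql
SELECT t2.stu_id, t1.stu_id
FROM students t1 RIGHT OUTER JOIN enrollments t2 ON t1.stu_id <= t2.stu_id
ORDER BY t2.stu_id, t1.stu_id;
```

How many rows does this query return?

18

RIGHT JOIN keeps every row from `enrollments`; unmatched rows get NULL for `students`'s columns.
Matching on t1.stu_id <= t2.stu_id. A NULL in a compared column never satisfies the condition.
- t1 row (stu_id=6): matches 4 t2 row(s) → 4 output row(s).
- t1 row (stu_id=3): matches 4 t2 row(s) → 4 output row(s).
- t1 row (stu_id=NULL): no match.
- t1 row (stu_id=3): matches 4 t2 row(s) → 4 output row(s).
- t1 row (stu_id=8): matches 3 t2 row(s) → 3 output row(s).
- plus 3 unmatched t2 row(s), each kept with NULL t1 columns.
Total: 15 matched + 3 padded = 18 rows.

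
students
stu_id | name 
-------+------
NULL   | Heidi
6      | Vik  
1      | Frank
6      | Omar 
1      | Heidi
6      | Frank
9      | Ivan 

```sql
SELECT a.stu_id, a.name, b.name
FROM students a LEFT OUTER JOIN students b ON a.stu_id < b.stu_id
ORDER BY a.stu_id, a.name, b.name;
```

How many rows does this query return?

LEFT JOIN keeps every row from `students a`; unmatched rows get NULL for `students b`'s columns.
Matching on a.stu_id < b.stu_id. A NULL in a compared column never satisfies the condition.
- a (stu_id=NULL) has no partner → padded with NULL.
- a (stu_id=6) pairs with 1 row(s) of b.
- a (stu_id=1) pairs with 4 row(s) of b.
- a (stu_id=6) pairs with 1 row(s) of b.
- a (stu_id=1) pairs with 4 row(s) of b.
- a (stu_id=6) pairs with 1 row(s) of b.
- a (stu_id=9) has no partner → padded with NULL.
Total: 11 matched + 2 padded = 13 rows.

13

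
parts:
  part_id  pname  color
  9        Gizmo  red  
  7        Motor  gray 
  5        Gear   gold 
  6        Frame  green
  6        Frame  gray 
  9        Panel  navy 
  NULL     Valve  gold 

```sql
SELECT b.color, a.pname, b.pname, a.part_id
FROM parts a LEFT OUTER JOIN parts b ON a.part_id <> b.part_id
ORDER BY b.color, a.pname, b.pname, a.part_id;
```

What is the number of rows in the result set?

27

LEFT JOIN keeps every row from `parts a`; unmatched rows get NULL for `parts b`'s columns.
Matching on a.part_id <> b.part_id. A NULL in a compared column never satisfies the condition.
- a (part_id=9) pairs with 4 row(s) of b.
- a (part_id=7) pairs with 5 row(s) of b.
- a (part_id=5) pairs with 5 row(s) of b.
- a (part_id=6) pairs with 4 row(s) of b.
- a (part_id=6) pairs with 4 row(s) of b.
- a (part_id=9) pairs with 4 row(s) of b.
- a (part_id=NULL) has no partner → padded with NULL.
Total: 26 matched + 1 padded = 27 rows.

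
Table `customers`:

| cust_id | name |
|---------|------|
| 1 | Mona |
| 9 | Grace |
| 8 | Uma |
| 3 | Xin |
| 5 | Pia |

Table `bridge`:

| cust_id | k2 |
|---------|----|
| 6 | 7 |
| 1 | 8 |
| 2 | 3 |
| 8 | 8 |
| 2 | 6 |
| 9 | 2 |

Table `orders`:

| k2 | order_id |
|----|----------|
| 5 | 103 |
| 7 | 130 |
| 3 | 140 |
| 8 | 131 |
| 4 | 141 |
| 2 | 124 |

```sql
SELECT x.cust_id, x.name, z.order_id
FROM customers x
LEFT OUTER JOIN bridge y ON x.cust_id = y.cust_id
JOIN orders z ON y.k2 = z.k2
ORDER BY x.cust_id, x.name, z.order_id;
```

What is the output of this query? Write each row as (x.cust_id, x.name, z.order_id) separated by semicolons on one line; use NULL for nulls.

Step 1 — x LEFT JOIN y on cust_id → 5 row(s).
Then INNER JOIN `orders z` on k2: keep only rows whose y.k2 appears in z.

(1, Mona, 131); (8, Uma, 131); (9, Grace, 124)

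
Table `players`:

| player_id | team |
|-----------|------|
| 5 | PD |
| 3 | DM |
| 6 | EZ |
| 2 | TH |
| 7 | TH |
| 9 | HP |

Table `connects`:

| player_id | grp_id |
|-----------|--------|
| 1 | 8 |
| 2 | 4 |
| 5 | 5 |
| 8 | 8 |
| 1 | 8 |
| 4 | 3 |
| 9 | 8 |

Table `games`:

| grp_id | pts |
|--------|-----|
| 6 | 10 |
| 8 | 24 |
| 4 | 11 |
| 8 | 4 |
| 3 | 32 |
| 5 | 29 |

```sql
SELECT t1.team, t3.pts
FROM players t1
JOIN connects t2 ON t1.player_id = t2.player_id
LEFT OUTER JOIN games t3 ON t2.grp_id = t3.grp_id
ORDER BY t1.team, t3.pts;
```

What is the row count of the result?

Step 1 — t1 INNER JOIN t2 on player_id → 3 row(s).
Then LEFT JOIN `games t3` on grp_id: each of those 3 rows is kept; rows whose t2.grp_id has no match in t3 get NULL for t3's columns.
Result: 4 row(s).

4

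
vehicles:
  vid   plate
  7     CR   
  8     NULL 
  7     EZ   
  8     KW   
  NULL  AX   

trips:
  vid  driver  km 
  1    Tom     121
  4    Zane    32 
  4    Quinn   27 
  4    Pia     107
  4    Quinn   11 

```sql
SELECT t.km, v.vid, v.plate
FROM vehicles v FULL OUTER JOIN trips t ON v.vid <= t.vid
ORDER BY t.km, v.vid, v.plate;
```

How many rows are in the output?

10

FULL OUTER JOIN keeps every row from both sides; unmatched rows get NULL for the other side's columns.
Matching on v.vid <= t.vid. A NULL in a compared column never satisfies the condition.
Matched pairs: 0; unmatched v rows kept: 5; unmatched t rows kept: 5.
Total: 0 matched + 10 padded = 10 rows.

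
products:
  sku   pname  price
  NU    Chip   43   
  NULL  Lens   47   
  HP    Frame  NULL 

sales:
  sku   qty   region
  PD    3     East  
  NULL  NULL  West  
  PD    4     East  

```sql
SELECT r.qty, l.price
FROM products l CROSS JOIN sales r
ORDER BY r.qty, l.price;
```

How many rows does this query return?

9

CROSS JOIN pairs every row of `products` with every row of `sales`: 3 × 3 = 9 rows.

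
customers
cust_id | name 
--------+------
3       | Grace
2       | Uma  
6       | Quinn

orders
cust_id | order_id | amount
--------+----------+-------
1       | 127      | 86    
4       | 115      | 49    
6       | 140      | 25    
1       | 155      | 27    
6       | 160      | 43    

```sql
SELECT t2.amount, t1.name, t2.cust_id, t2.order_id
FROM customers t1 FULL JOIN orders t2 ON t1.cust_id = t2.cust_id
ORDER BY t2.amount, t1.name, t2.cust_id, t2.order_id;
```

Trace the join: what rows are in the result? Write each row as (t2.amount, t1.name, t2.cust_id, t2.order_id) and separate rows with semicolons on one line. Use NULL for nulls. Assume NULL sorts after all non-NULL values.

(25, Quinn, 6, 140); (27, NULL, 1, 155); (43, Quinn, 6, 160); (49, NULL, 4, 115); (86, NULL, 1, 127); (NULL, Grace, NULL, NULL); (NULL, Uma, NULL, NULL)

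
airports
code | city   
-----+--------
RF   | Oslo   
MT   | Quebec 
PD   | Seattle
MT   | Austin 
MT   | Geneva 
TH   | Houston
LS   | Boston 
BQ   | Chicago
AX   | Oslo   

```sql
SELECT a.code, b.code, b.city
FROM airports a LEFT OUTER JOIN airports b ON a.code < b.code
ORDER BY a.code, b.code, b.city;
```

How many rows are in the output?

LEFT JOIN keeps every row from `airports a`; unmatched rows get NULL for `airports b`'s columns.
Matching on a.code < b.code.
- code=RF: 1 matching b row(s), so 1 row(s) emitted.
- code=MT: 3 matching b row(s), so 3 row(s) emitted.
- code=PD: 2 matching b row(s), so 2 row(s) emitted.
- code=MT: 3 matching b row(s), so 3 row(s) emitted.
- code=MT: 3 matching b row(s), so 3 row(s) emitted.
- code=TH: no b row matches, row kept with b columns NULL.
- code=LS: 6 matching b row(s), so 6 row(s) emitted.
- code=BQ: 7 matching b row(s), so 7 row(s) emitted.
- code=AX: 8 matching b row(s), so 8 row(s) emitted.
Total: 33 matched + 1 padded = 34 rows.

34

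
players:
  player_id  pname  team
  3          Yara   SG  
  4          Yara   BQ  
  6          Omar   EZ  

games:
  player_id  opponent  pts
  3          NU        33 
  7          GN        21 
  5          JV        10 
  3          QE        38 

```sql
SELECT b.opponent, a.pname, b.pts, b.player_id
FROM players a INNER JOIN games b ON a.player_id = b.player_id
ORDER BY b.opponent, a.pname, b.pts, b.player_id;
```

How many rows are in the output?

INNER JOIN keeps only pairs where the ON condition holds.
Matching on a.player_id = b.player_id.
- a[0] player_id=3 → 2 match(es) in b → 2 row(s).
- a[1] player_id=4 → no match; dropped.
- a[2] player_id=6 → no match; dropped.
Total: 2 rows.

2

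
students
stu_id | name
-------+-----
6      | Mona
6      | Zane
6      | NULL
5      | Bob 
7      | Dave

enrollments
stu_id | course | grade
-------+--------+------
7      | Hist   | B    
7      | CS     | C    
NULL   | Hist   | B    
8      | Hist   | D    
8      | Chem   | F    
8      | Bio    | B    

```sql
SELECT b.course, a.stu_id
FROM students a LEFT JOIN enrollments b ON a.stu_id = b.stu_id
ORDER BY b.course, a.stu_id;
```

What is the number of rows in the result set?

LEFT JOIN keeps every row from `students`; unmatched rows get NULL for `enrollments`'s columns.
Matching on a.stu_id = b.stu_id. A NULL in a compared column never satisfies the condition.
- a[0] stu_id=6 → no match; kept with NULLs on the b side.
- a[1] stu_id=6 → no match; kept with NULLs on the b side.
- a[2] stu_id=6 → no match; kept with NULLs on the b side.
- a[3] stu_id=5 → no match; kept with NULLs on the b side.
- a[4] stu_id=7 → 2 match(es) in b → 2 row(s).
Total: 2 matched + 4 padded = 6 rows.

6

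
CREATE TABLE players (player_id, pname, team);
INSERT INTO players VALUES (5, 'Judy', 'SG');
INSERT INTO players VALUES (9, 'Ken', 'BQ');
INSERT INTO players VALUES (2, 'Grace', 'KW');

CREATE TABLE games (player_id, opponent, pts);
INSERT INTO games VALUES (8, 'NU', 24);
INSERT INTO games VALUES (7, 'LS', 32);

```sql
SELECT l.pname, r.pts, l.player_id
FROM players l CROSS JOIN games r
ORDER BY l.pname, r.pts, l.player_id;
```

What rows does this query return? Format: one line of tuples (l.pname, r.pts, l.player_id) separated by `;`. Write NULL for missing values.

CROSS JOIN pairs every row of `players` with every row of `games`: 3 × 2 = 6 rows.
After projecting and ordering:
l.pname | r.pts | l.player_id
Grace | 24 | 2
Grace | 32 | 2
Judy | 24 | 5
Judy | 32 | 5
Ken | 24 | 9
Ken | 32 | 9

(Grace, 24, 2); (Grace, 32, 2); (Judy, 24, 5); (Judy, 32, 5); (Ken, 24, 9); (Ken, 32, 9)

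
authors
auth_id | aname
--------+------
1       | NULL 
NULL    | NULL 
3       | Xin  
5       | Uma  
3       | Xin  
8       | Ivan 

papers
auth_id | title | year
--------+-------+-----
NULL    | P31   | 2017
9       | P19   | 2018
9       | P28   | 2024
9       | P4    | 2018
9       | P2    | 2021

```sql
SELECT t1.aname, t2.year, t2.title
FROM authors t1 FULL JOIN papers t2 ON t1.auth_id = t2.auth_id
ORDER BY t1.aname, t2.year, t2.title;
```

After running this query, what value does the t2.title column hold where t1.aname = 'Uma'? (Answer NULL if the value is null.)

FULL OUTER JOIN keeps every row from both sides; unmatched rows get NULL for the other side's columns.
Matching on t1.auth_id = t2.auth_id. A NULL in a compared column never satisfies the condition.
- auth_id=1: no t2 row matches, row kept with t2 columns NULL.
- auth_id=NULL: no t2 row matches, row kept with t2 columns NULL.
- auth_id=3: no t2 row matches, row kept with t2 columns NULL.
- auth_id=5: no t2 row matches, row kept with t2 columns NULL.
- auth_id=3: no t2 row matches, row kept with t2 columns NULL.
- auth_id=8: no t2 row matches, row kept with t2 columns NULL.
- 5 row(s) from t2 found no t1 partner → padded with NULL.

NULL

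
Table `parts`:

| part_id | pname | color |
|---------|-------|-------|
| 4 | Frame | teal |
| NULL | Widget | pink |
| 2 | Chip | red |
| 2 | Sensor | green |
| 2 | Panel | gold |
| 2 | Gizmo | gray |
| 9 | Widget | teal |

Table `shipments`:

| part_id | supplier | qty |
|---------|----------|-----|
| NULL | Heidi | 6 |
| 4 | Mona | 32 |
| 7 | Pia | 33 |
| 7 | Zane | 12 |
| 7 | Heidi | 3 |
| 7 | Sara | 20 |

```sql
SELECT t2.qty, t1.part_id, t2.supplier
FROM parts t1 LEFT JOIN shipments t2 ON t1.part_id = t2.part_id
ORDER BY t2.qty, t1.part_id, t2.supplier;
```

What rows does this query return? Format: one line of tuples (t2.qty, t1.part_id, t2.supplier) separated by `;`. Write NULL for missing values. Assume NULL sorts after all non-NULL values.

LEFT JOIN keeps every row from `parts`; unmatched rows get NULL for `shipments`'s columns.
Matching on t1.part_id = t2.part_id. A NULL in a compared column never satisfies the condition.
- t1[0] part_id=4 → 1 match(es) in t2 → 1 row(s).
- t1[1] part_id=NULL → no match; kept with NULLs on the t2 side.
- t1[2] part_id=2 → no match; kept with NULLs on the t2 side.
- t1[3] part_id=2 → no match; kept with NULLs on the t2 side.
- t1[4] part_id=2 → no match; kept with NULLs on the t2 side.
- t1[5] part_id=2 → no match; kept with NULLs on the t2 side.
- t1[6] part_id=9 → no match; kept with NULLs on the t2 side.
After projecting and ordering:
t2.qty | t1.part_id | t2.supplier
32 | 4 | Mona
NULL | 2 | NULL
NULL | 2 | NULL
NULL | 2 | NULL
NULL | 2 | NULL
NULL | 9 | NULL
NULL | NULL | NULL

(32, 4, Mona); (NULL, 2, NULL); (NULL, 2, NULL); (NULL, 2, NULL); (NULL, 2, NULL); (NULL, 9, NULL); (NULL, NULL, NULL)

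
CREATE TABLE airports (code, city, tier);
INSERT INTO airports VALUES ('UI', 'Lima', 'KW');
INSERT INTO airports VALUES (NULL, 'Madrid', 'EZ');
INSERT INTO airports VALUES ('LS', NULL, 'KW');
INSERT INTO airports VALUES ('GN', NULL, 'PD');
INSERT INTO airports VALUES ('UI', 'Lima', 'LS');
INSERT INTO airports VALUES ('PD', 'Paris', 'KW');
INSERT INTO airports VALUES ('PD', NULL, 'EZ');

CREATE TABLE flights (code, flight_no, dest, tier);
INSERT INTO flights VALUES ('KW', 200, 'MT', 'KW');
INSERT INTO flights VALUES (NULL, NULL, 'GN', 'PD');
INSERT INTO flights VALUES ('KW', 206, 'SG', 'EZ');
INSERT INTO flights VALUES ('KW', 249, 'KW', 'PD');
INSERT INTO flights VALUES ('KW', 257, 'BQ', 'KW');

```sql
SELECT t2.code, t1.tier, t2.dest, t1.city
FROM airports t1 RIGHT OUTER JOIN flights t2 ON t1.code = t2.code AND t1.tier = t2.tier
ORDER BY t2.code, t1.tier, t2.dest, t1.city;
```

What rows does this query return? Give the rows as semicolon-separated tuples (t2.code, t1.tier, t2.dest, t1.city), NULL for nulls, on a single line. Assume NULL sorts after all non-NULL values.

(KW, NULL, BQ, NULL); (KW, NULL, KW, NULL); (KW, NULL, MT, NULL); (KW, NULL, SG, NULL); (NULL, NULL, GN, NULL)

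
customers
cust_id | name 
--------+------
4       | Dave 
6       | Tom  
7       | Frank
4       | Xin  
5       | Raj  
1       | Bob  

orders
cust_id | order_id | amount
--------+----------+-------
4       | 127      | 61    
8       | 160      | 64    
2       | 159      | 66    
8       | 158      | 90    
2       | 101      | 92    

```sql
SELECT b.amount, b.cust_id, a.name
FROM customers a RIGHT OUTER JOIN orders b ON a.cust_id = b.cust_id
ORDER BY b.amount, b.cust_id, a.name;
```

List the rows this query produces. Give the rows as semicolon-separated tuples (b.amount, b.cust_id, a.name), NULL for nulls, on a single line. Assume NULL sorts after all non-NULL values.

(61, 4, Dave); (61, 4, Xin); (64, 8, NULL); (66, 2, NULL); (90, 8, NULL); (92, 2, NULL)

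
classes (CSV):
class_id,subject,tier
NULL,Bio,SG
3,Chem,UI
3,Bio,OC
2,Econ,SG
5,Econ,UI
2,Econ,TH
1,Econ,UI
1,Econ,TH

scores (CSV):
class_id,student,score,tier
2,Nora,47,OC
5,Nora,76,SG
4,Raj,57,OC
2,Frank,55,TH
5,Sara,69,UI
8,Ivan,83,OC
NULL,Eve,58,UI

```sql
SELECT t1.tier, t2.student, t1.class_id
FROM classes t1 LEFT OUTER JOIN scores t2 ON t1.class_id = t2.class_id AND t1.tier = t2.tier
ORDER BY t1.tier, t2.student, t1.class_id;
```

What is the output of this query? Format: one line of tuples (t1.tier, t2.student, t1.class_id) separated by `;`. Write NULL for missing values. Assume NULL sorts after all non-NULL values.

LEFT JOIN keeps every row from `classes`; unmatched rows get NULL for `scores`'s columns.
Matching on t1.class_id = t2.class_id AND t1.tier = t2.tier. A NULL in a compared column never satisfies the condition.
Matched pairs: 2; unmatched t1 rows kept: 6.

(OC, NULL, 3); (SG, NULL, 2); (SG, NULL, NULL); (TH, Frank, 2); (TH, NULL, 1); (UI, Sara, 5); (UI, NULL, 1); (UI, NULL, 3)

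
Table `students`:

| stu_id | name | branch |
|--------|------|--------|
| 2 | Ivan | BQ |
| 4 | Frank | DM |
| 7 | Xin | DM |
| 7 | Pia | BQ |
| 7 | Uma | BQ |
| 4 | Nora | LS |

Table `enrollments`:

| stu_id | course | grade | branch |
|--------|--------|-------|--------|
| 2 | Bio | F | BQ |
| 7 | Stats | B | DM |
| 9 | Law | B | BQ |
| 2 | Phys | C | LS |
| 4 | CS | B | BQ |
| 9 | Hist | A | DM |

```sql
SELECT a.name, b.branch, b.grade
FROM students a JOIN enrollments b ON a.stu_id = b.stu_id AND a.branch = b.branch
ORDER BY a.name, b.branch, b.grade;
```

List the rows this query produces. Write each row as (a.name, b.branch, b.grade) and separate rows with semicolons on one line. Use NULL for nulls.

(Ivan, BQ, F); (Xin, DM, B)

INNER JOIN keeps only pairs where the ON condition holds.
Matching on a.stu_id = b.stu_id AND a.branch = b.branch.
- stu_id=2, branch=BQ: 1 matching b row(s), so 1 row(s) emitted.
- stu_id=4, branch=DM: no matching b row, dropped.
- stu_id=7, branch=DM: 1 matching b row(s), so 1 row(s) emitted.
- stu_id=7, branch=BQ: no matching b row, dropped.
- stu_id=7, branch=BQ: no matching b row, dropped.
- stu_id=4, branch=LS: no matching b row, dropped.
After projecting and ordering:
a.name | b.branch | b.grade
Ivan | BQ | F
Xin | DM | B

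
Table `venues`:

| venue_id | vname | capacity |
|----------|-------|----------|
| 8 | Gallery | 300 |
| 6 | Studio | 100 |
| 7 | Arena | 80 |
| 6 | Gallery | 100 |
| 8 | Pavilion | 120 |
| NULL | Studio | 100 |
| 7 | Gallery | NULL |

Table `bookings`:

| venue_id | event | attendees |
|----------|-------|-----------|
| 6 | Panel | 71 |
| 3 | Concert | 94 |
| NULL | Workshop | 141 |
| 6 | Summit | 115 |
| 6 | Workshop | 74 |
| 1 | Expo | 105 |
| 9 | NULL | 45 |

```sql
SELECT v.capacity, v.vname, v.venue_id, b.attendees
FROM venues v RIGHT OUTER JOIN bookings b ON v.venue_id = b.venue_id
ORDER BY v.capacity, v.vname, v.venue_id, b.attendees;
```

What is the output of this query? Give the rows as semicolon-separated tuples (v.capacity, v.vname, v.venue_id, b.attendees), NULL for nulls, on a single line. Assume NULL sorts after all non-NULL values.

RIGHT JOIN keeps every row from `bookings`; unmatched rows get NULL for `venues`'s columns.
Matching on v.venue_id = b.venue_id. A NULL in a compared column never satisfies the condition.
- v[0] venue_id=8 → no match.
- v[1] venue_id=6 → 3 match(es) in b → 3 row(s).
- v[2] venue_id=7 → no match.
- v[3] venue_id=6 → 3 match(es) in b → 3 row(s).
- v[4] venue_id=8 → no match.
- v[5] venue_id=NULL → no match.
- v[6] venue_id=7 → no match.
- 4 b row(s) had no v match → kept, v columns NULL.
After projecting and ordering:
v.capacity | v.vname | v.venue_id | b.attendees
100 | Gallery | 6 | 71
100 | Gallery | 6 | 74
100 | Gallery | 6 | 115
100 | Studio | 6 | 71
100 | Studio | 6 | 74
100 | Studio | 6 | 115
NULL | NULL | NULL | 45
NULL | NULL | NULL | 94
NULL | NULL | NULL | 105
NULL | NULL | NULL | 141

(100, Gallery, 6, 71); (100, Gallery, 6, 74); (100, Gallery, 6, 115); (100, Studio, 6, 71); (100, Studio, 6, 74); (100, Studio, 6, 115); (NULL, NULL, NULL, 45); (NULL, NULL, NULL, 94); (NULL, NULL, NULL, 105); (NULL, NULL, NULL, 141)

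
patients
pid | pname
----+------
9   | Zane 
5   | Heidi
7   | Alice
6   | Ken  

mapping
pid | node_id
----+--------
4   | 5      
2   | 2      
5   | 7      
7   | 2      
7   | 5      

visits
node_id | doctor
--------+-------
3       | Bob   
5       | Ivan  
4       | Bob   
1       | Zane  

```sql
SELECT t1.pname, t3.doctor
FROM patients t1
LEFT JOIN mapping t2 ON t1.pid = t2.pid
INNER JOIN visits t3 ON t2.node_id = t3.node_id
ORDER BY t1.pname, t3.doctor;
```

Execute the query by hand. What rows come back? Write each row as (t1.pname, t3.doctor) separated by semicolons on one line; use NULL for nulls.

Evaluate left to right. First `patients t1 LEFT JOIN mapping t2` on pid: 5 row(s).
Then INNER JOIN `visits t3` on node_id: keep only rows whose t2.node_id appears in t3.

(Alice, Ivan)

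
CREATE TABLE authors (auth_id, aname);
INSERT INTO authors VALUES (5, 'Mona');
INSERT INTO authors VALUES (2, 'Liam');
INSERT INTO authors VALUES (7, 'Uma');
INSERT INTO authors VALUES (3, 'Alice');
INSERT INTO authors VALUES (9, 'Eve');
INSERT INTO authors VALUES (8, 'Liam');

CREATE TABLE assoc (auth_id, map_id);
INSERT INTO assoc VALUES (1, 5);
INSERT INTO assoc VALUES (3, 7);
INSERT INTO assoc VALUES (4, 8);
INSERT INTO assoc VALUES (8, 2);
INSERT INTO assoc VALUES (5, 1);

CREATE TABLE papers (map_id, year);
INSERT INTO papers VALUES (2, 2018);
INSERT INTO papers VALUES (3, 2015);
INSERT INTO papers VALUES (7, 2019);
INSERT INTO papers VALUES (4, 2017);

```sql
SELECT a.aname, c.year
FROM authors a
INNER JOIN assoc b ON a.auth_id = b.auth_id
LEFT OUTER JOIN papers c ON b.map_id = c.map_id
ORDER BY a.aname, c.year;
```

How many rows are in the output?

3

Evaluate left to right. First `authors a INNER JOIN assoc b` on auth_id: 3 row(s).
Then LEFT JOIN `papers c` on map_id: each of those 3 rows is kept; rows whose b.map_id has no match in c get NULL for c's columns.
Result: 3 row(s).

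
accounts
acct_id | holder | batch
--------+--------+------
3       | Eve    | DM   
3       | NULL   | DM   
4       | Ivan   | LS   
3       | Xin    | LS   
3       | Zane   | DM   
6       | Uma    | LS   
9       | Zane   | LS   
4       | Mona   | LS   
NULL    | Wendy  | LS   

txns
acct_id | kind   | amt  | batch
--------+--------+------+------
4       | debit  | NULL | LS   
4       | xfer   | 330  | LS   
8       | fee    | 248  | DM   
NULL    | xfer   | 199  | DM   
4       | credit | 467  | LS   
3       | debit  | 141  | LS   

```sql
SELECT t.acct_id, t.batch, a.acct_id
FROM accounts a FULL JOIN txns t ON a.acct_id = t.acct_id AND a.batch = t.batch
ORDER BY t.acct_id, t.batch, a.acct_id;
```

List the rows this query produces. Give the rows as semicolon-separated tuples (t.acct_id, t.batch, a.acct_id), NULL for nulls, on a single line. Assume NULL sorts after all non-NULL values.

(3, LS, 3); (4, LS, 4); (4, LS, 4); (4, LS, 4); (4, LS, 4); (4, LS, 4); (4, LS, 4); (8, DM, NULL); (NULL, DM, NULL); (NULL, NULL, 3); (NULL, NULL, 3); (NULL, NULL, 3); (NULL, NULL, 6); (NULL, NULL, 9); (NULL, NULL, NULL)

FULL OUTER JOIN keeps every row from both sides; unmatched rows get NULL for the other side's columns.
Matching on a.acct_id = t.acct_id AND a.batch = t.batch. A NULL in a compared column never satisfies the condition.
- a[0] acct_id=3, batch=DM → no match; kept with NULLs on the t side.
- a[1] acct_id=3, batch=DM → no match; kept with NULLs on the t side.
- a[2] acct_id=4, batch=LS → 3 match(es) in t → 3 row(s).
- a[3] acct_id=3, batch=LS → 1 match(es) in t → 1 row(s).
- a[4] acct_id=3, batch=DM → no match; kept with NULLs on the t side.
- a[5] acct_id=6, batch=LS → no match; kept with NULLs on the t side.
- a[6] acct_id=9, batch=LS → no match; kept with NULLs on the t side.
- a[7] acct_id=4, batch=LS → 3 match(es) in t → 3 row(s).
- a[8] acct_id=NULL, batch=LS → no match; kept with NULLs on the t side.
- plus 2 unmatched t row(s), each kept with NULL a columns.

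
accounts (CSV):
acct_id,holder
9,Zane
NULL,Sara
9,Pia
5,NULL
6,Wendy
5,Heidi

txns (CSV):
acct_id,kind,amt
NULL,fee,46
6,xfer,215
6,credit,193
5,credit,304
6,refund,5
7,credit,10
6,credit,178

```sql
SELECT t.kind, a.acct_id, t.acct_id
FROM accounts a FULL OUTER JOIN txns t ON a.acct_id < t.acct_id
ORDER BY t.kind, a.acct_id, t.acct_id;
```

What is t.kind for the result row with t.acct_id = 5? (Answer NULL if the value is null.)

credit

FULL OUTER JOIN keeps every row from both sides; unmatched rows get NULL for the other side's columns.
Matching on a.acct_id < t.acct_id. A NULL in a compared column never satisfies the condition.
- a row (acct_id=9): no match → kept, t columns NULL.
- a row (acct_id=NULL): no match → kept, t columns NULL.
- a row (acct_id=9): no match → kept, t columns NULL.
- a row (acct_id=5): matches 5 t row(s) → 5 output row(s).
- a row (acct_id=6): matches 1 t row(s) → 1 output row(s).
- a row (acct_id=5): matches 5 t row(s) → 5 output row(s).
- 2 t row(s) had no a match → kept, a columns NULL.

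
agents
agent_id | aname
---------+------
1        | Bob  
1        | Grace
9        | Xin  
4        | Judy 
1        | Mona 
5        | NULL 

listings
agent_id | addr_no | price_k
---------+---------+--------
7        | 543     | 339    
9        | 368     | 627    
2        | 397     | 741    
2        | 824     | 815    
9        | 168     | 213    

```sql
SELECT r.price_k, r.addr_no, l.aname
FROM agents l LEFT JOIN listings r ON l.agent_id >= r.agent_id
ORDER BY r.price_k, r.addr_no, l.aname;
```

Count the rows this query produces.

12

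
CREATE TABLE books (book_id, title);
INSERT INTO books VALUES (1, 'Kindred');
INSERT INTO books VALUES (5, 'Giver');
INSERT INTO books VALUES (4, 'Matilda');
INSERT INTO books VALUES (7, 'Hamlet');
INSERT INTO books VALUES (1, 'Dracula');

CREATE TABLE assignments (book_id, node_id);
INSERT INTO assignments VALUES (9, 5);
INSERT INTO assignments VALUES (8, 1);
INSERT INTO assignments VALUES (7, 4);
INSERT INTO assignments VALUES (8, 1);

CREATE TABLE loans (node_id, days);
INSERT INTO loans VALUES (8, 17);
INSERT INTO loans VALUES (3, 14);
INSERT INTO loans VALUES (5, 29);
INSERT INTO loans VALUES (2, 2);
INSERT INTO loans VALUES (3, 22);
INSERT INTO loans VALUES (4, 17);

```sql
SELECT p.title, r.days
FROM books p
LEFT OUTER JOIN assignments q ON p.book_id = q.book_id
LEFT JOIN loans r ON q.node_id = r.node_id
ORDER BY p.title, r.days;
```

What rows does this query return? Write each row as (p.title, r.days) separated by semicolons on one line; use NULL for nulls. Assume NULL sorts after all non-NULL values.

Evaluate left to right. First `books p LEFT JOIN assignments q` on book_id: 5 row(s).
Then LEFT JOIN `loans r` on node_id: each of those 5 rows is kept; rows whose q.node_id has no match in r get NULL for r's columns.

(Dracula, NULL); (Giver, NULL); (Hamlet, 17); (Kindred, NULL); (Matilda, NULL)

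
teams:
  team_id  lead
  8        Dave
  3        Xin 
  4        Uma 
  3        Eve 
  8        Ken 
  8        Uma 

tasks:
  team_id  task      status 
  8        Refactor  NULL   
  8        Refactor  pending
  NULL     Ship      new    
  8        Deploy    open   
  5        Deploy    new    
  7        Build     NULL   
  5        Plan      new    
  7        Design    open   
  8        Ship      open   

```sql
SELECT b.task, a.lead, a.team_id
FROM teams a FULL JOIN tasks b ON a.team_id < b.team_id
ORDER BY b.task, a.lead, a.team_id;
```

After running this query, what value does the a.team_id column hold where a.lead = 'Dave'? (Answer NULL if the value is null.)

8

FULL OUTER JOIN keeps every row from both sides; unmatched rows get NULL for the other side's columns.
Matching on a.team_id < b.team_id. A NULL in a compared column never satisfies the condition.
Matched pairs: 24; unmatched a rows kept: 3; unmatched b rows kept: 1.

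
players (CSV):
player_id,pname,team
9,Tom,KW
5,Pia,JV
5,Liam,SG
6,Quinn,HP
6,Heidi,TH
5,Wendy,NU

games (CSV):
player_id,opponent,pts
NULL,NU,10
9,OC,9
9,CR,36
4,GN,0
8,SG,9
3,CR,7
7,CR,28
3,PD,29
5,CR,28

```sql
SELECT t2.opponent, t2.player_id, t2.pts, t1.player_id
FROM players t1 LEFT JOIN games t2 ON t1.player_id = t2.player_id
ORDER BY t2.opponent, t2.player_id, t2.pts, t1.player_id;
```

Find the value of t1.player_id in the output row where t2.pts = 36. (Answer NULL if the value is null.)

9

LEFT JOIN keeps every row from `players`; unmatched rows get NULL for `games`'s columns.
Matching on t1.player_id = t2.player_id. A NULL in a compared column never satisfies the condition.
- t1 (player_id=9) pairs with 2 row(s) of t2.
- t1 (player_id=5) pairs with 1 row(s) of t2.
- t1 (player_id=5) pairs with 1 row(s) of t2.
- t1 (player_id=6) has no partner → padded with NULL.
- t1 (player_id=6) has no partner → padded with NULL.
- t1 (player_id=5) pairs with 1 row(s) of t2.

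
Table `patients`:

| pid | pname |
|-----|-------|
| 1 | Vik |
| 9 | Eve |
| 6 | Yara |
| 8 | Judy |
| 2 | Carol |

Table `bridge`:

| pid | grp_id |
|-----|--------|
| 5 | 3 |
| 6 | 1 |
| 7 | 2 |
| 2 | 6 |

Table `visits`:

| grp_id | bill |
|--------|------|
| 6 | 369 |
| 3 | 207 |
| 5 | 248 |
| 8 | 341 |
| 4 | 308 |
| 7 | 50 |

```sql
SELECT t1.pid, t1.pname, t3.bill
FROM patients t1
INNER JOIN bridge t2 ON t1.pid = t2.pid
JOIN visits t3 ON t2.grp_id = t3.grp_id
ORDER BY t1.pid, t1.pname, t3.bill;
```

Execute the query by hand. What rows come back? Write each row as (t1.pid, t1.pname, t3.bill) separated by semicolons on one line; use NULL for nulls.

(2, Carol, 369)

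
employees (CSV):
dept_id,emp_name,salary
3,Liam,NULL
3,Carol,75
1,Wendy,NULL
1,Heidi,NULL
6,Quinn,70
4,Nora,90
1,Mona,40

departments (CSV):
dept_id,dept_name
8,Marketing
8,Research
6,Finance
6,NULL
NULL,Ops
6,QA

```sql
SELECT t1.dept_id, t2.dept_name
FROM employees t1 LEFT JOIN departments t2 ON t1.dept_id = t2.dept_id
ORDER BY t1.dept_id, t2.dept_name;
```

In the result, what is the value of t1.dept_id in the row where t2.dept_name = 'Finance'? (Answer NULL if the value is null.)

6

LEFT JOIN keeps every row from `employees`; unmatched rows get NULL for `departments`'s columns.
Matching on t1.dept_id = t2.dept_id. A NULL in a compared column never satisfies the condition.
Matched pairs: 3; unmatched t1 rows kept: 6.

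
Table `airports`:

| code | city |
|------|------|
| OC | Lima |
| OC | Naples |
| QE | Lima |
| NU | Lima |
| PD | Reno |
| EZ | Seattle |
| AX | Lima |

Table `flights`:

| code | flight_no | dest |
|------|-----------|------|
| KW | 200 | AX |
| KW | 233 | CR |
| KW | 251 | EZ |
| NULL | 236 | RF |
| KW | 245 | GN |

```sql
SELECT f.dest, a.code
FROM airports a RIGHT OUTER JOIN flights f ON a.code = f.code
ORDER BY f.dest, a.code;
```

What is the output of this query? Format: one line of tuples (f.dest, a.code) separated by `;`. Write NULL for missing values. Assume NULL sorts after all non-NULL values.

(AX, NULL); (CR, NULL); (EZ, NULL); (GN, NULL); (RF, NULL)

RIGHT JOIN keeps every row from `flights`; unmatched rows get NULL for `airports`'s columns.
Matching on a.code = f.code. A NULL in a compared column never satisfies the condition.
- a[0] code=OC → no match.
- a[1] code=OC → no match.
- a[2] code=QE → no match.
- a[3] code=NU → no match.
- a[4] code=PD → no match.
- a[5] code=EZ → no match.
- a[6] code=AX → no match.
- 5 f row(s) had no a match → kept, a columns NULL.
After projecting and ordering:
f.dest | a.code
AX | NULL
CR | NULL
EZ | NULL
GN | NULL
RF | NULL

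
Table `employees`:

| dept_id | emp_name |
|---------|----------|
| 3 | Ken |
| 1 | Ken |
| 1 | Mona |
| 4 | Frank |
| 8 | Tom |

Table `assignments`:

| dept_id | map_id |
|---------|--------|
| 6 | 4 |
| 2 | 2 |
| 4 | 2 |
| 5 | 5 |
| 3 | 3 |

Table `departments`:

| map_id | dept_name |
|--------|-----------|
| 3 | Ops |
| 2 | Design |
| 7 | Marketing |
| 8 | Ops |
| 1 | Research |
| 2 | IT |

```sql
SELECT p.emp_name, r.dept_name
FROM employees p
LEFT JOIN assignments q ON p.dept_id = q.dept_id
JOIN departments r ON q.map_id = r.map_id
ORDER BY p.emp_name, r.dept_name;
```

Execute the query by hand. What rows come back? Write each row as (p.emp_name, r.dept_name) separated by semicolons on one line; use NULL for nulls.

(Frank, Design); (Frank, IT); (Ken, Ops)

Joins associate left-to-right: employees LEFT JOIN assignments on dept_id gives 5 intermediate row(s).
Then INNER JOIN `departments r` on map_id: keep only rows whose q.map_id appears in r.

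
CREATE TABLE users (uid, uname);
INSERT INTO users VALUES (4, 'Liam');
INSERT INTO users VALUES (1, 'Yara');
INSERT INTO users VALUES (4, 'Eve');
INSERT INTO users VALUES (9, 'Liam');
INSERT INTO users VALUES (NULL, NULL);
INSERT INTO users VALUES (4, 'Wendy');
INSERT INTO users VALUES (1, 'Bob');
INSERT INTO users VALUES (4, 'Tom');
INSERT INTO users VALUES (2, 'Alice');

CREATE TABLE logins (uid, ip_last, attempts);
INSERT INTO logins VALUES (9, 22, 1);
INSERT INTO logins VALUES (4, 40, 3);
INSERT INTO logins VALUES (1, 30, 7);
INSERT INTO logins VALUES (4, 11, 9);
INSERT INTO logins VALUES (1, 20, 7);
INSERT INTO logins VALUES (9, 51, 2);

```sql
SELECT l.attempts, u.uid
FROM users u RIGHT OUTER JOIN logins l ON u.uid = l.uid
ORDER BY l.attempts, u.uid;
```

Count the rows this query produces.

14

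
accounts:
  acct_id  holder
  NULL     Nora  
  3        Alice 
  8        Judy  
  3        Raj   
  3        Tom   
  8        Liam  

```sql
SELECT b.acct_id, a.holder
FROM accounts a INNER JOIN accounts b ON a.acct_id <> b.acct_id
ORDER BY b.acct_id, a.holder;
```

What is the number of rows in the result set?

INNER JOIN keeps only pairs where the ON condition holds.
Matching on a.acct_id <> b.acct_id. A NULL in a compared column never satisfies the condition.
- acct_id=NULL: no matching b row, dropped.
- acct_id=3: 2 matching b row(s), so 2 row(s) emitted.
- acct_id=8: 3 matching b row(s), so 3 row(s) emitted.
- acct_id=3: 2 matching b row(s), so 2 row(s) emitted.
- acct_id=3: 2 matching b row(s), so 2 row(s) emitted.
- acct_id=8: 3 matching b row(s), so 3 row(s) emitted.
Total: 12 rows.

12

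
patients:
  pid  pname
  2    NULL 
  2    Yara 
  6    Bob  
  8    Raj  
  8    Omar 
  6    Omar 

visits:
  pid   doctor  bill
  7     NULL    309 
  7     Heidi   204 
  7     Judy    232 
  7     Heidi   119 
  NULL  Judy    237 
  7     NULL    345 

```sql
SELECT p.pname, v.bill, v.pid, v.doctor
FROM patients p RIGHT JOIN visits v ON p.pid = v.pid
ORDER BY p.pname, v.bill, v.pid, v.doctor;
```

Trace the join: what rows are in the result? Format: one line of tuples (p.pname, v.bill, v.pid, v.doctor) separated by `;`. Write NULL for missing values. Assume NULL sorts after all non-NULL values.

(NULL, 119, 7, Heidi); (NULL, 204, 7, Heidi); (NULL, 232, 7, Judy); (NULL, 237, NULL, Judy); (NULL, 309, 7, NULL); (NULL, 345, 7, NULL)

RIGHT JOIN keeps every row from `visits`; unmatched rows get NULL for `patients`'s columns.
Matching on p.pid = v.pid. A NULL in a compared column never satisfies the condition.
- pid=2: no matching v row.
- pid=2: no matching v row.
- pid=6: no matching v row.
- pid=8: no matching v row.
- pid=8: no matching v row.
- pid=6: no matching v row.
- plus 6 unmatched v row(s), each kept with NULL p columns.
After projecting and ordering:
p.pname | v.bill | v.pid | v.doctor
NULL | 119 | 7 | Heidi
NULL | 204 | 7 | Heidi
NULL | 232 | 7 | Judy
NULL | 237 | NULL | Judy
NULL | 309 | 7 | NULL
NULL | 345 | 7 | NULL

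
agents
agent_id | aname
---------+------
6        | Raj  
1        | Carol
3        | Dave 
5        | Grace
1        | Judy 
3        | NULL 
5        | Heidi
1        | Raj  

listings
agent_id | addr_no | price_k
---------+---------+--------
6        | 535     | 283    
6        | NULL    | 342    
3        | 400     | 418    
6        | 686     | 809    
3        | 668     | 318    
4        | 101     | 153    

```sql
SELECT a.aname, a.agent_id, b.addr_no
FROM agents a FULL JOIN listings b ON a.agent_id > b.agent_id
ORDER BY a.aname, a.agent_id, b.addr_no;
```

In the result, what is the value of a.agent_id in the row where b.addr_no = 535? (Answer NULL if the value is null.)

FULL OUTER JOIN keeps every row from both sides; unmatched rows get NULL for the other side's columns.
Matching on a.agent_id > b.agent_id.
- a[0] agent_id=6 → 3 match(es) in b → 3 row(s).
- a[1] agent_id=1 → no match; kept with NULLs on the b side.
- a[2] agent_id=3 → no match; kept with NULLs on the b side.
- a[3] agent_id=5 → 3 match(es) in b → 3 row(s).
- a[4] agent_id=1 → no match; kept with NULLs on the b side.
- a[5] agent_id=3 → no match; kept with NULLs on the b side.
- a[6] agent_id=5 → 3 match(es) in b → 3 row(s).
- a[7] agent_id=1 → no match; kept with NULLs on the b side.
- 3 b row(s) had no a match → kept, a columns NULL.

NULL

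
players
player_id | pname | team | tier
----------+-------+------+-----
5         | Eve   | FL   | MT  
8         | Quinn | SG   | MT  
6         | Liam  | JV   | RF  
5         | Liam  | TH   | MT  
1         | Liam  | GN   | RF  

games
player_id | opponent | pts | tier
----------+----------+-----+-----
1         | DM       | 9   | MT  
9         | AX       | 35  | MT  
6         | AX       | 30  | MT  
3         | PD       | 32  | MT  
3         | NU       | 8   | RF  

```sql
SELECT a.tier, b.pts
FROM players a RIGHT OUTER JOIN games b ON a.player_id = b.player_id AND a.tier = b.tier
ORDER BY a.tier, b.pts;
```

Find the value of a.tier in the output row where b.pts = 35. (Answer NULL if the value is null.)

NULL

RIGHT JOIN keeps every row from `games`; unmatched rows get NULL for `players`'s columns.
Matching on a.player_id = b.player_id AND a.tier = b.tier.
- a[0] player_id=5, tier=MT → no match.
- a[1] player_id=8, tier=MT → no match.
- a[2] player_id=6, tier=RF → no match.
- a[3] player_id=5, tier=MT → no match.
- a[4] player_id=1, tier=RF → no match.
- 5 row(s) from b found no a partner → padded with NULL.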